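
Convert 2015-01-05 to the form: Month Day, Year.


ISO 2015-01-05 parses as year=2015, month=01, day=05
Month 1 -> January

January 5, 2015


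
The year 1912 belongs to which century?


Century = (year - 1) // 100 + 1
= (1912 - 1) // 100 + 1
= 1911 // 100 + 1
= 19 + 1

20th century


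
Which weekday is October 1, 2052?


Target: October 1, 2052
Anchor: Jan 1, 2052. With p = 2052 - 1 = 2051: (p + p//4 - p//100 + p//400) mod 7 = (2051 + 512 - 20 + 5) mod 7 = 2548 mod 7 = 0 -> Monday (Mon=0 ... Sun=6)
Days before October (Jan-Sep): 274 days
Weekday index = (0 + 274) mod 7 = 1

Tuesday


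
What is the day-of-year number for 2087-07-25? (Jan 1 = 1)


Date: July 25, 2087
Days in months 1 through 6: 181
Plus 25 days in July

Day of year: 206


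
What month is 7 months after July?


July is month 7
7 + 7 = 14; wrap: 14 - 12 = 2

February


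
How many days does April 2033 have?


April 2033

30 days


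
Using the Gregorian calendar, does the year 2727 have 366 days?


Gregorian leap year rule: divisible by 4, but not by 100, unless also by 400.
2727 is not divisible by 4 -> not a leap year

No


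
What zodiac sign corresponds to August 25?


Date: August 25
Conventional tropical zodiac dates: Virgo from August 23 onward; Libra starts September 23
August 25 falls within the Virgo range

Virgo


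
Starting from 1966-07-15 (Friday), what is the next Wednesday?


Current: Friday
Target: Wednesday
Days ahead: 5

Next Wednesday: 1966-07-20


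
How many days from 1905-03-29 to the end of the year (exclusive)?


Day of year: 88 of 365
Remaining = 365 - 88

277 days


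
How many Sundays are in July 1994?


July 1994 has 31 days
Anchor: Jan 1, 1994. With p = 1994 - 1 = 1993: (p + p//4 - p//100 + p//400) mod 7 = (1993 + 498 - 19 + 4) mod 7 = 2476 mod 7 = 5 -> Saturday (Mon=0 ... Sun=6)
Days before July (Jan-Jun): 181; July 1 index = (5 + 181) mod 7 = 4 -> Friday
First Sunday is July 3
Sundays: 3, 10, 17, 24, 31

5 Sundays


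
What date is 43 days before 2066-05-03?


Start: 2066-05-03, subtract 43 days
Back 3 days from May 3 reaches April 30, 2066 -> 40 left
April 2066 has 30 days -> back to March 31, 2066 -> 10 left
March 2066: 31 - 10 = 21 -> lands on March 21

Result: 2066-03-21


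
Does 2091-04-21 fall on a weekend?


Anchor: Jan 1, 2091. With p = 2091 - 1 = 2090: (p + p//4 - p//100 + p//400) mod 7 = (2090 + 522 - 20 + 5) mod 7 = 2597 mod 7 = 0 -> Monday (Mon=0 ... Sun=6)
Day of year: 111; offset = 110
Weekday index = (0 + 110) mod 7 = 5 -> Saturday
Weekend days: Saturday, Sunday

Yes


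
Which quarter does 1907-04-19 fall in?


Month: April (month 4)
Q1: Jan-Mar, Q2: Apr-Jun, Q3: Jul-Sep, Q4: Oct-Dec

Q2


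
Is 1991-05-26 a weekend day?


Anchor: Jan 1, 1991. With p = 1991 - 1 = 1990: (p + p//4 - p//100 + p//400) mod 7 = (1990 + 497 - 19 + 4) mod 7 = 2472 mod 7 = 1 -> Tuesday (Mon=0 ... Sun=6)
Day of year: 146; offset = 145
Weekday index = (1 + 145) mod 7 = 6 -> Sunday
Weekend days: Saturday, Sunday

Yes


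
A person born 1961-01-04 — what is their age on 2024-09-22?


Birth: 1961-01-04
Reference: 2024-09-22
Year difference: 2024 - 1961 = 63

63 years old


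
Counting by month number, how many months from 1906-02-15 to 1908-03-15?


From February 1906 to March 1908
2 years * 12 = 24 months, plus 1 month = 25

25 months


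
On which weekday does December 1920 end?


December 1920 has 31 days
Anchor: Jan 1, 1920. With p = 1920 - 1 = 1919: (p + p//4 - p//100 + p//400) mod 7 = (1919 + 479 - 19 + 4) mod 7 = 2383 mod 7 = 3 -> Thursday (Mon=0 ... Sun=6)
Days before December (Jan-Nov): 335; December 1 index = (3 + 335) mod 7 = 2 -> Wednesday
Last day offset: 31 - 1 = 30 days
Weekday index = (2 + 30) mod 7 = 4

Friday, December 31


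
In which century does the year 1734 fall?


Century = (year - 1) // 100 + 1
= (1734 - 1) // 100 + 1
= 1733 // 100 + 1
= 17 + 1

18th century


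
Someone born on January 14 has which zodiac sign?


Date: January 14
Conventional tropical zodiac dates: Capricorn from December 22 onward; Aquarius starts January 20
January 14 falls within the Capricorn range

Capricorn


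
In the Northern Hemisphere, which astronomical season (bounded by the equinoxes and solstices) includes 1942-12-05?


Date: December 5
Astronomical Autumn (approx.; exact equinox/solstice day varies by year): September 22 to December 20
December 5 falls within the Autumn window

Autumn


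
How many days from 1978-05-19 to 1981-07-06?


From 1978-05-19 to 1981-07-06
1978-05-19: days before May = 31 + 28 + 31 + 30 = 120 (1978 is not a leap year); day of year = 120 + 19 = 139
1981-07-06: days before July = 31 + 28 + 31 + 30 + 31 + 30 = 181 (1981 is not a leap year); day of year = 181 + 6 = 187
Rest of 1978: 365 - 139 = 226
Full years 1979 (365), 1980 (366): 731
Total = 226 + 731 + 187 = 1144

1144 days


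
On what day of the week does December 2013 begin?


Target: December 1, 2013
Anchor: Jan 1, 2013. With p = 2013 - 1 = 2012: (p + p//4 - p//100 + p//400) mod 7 = (2012 + 503 - 20 + 5) mod 7 = 2500 mod 7 = 1 -> Tuesday (Mon=0 ... Sun=6)
Days before December (Jan-Nov): 334 days
Weekday index = (1 + 334) mod 7 = 6

Sunday


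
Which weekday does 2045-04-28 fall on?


Date: April 28, 2045
Anchor: Jan 1, 2045. With p = 2045 - 1 = 2044: (p + p//4 - p//100 + p//400) mod 7 = (2044 + 511 - 20 + 5) mod 7 = 2540 mod 7 = 6 -> Sunday (Mon=0 ... Sun=6)
Days before April (Jan-Mar): 90; offset = 90 + 28 - 1 = 117
Weekday index = (6 + 117) mod 7 = 4

Day of the week: Friday


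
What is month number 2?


Month 2 of 12

February


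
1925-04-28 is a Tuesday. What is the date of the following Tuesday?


Current: Tuesday
Target: Tuesday
Days ahead: 7

Next Tuesday: 1925-05-05


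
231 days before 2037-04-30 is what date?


Start: 2037-04-30, subtract 231 days
Back 30 days from April 30 reaches March 31, 2037 -> 201 left
March 2037 has 31 days -> back to February 28, 2037 -> 170 left
February 2037 has 28 days -> back to January 31, 2037 -> 142 left
January 2037 has 31 days -> back to December 31, 2036 -> 111 left
December 2036 has 31 days -> back to November 30, 2036 -> 80 left
November 2036 has 30 days -> back to October 31, 2036 -> 50 left
October 2036 has 31 days -> back to September 30, 2036 -> 19 left
September 2036: 30 - 19 = 11 -> lands on September 11

Result: 2036-09-11


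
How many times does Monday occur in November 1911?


November 1911 has 30 days
Anchor: Jan 1, 1911. With p = 1911 - 1 = 1910: (p + p//4 - p//100 + p//400) mod 7 = (1910 + 477 - 19 + 4) mod 7 = 2372 mod 7 = 6 -> Sunday (Mon=0 ... Sun=6)
Days before November (Jan-Oct): 304; November 1 index = (6 + 304) mod 7 = 2 -> Wednesday
First Monday is November 6
Mondays: 6, 13, 20, 27

4 Mondays


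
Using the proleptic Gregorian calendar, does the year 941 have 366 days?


Gregorian leap year rule: divisible by 4, but not by 100, unless also by 400.
941 is not divisible by 4 -> not a leap year

No


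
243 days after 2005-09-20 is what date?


Start: 2005-09-20, add 243 days
September 2005 has 30 days: 30 - 20 = 10 days to September 30 -> 233 left
October 2005 has 31 days -> 202 left
November 2005 has 30 days -> 172 left
December 2005 has 31 days -> 141 left
January 2006 has 31 days -> 110 left
February 2006 has 28 days -> 82 left
March 2006 has 31 days -> 51 left
April 2006 has 30 days -> 21 left
May 2006: 21 <= 31 -> lands on May 21

Result: 2006-05-21


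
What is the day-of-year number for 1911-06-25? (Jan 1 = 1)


Date: June 25, 1911
Days in months 1 through 5: 151
Plus 25 days in June

Day of year: 176


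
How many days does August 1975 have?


August 1975

31 days


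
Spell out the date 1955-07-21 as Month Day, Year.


ISO 1955-07-21 parses as year=1955, month=07, day=21
Month 7 -> July

July 21, 1955


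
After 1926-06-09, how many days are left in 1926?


Day of year: 160 of 365
Remaining = 365 - 160

205 days


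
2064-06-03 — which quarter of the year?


Month: June (month 6)
Q1: Jan-Mar, Q2: Apr-Jun, Q3: Jul-Sep, Q4: Oct-Dec

Q2


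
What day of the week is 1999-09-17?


Date: September 17, 1999
Anchor: Jan 1, 1999. With p = 1999 - 1 = 1998: (p + p//4 - p//100 + p//400) mod 7 = (1998 + 499 - 19 + 4) mod 7 = 2482 mod 7 = 4 -> Friday (Mon=0 ... Sun=6)
Days before September (Jan-Aug): 243; offset = 243 + 17 - 1 = 259
Weekday index = (4 + 259) mod 7 = 4

Day of the week: Friday


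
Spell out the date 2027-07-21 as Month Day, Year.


ISO 2027-07-21 parses as year=2027, month=07, day=21
Month 7 -> July

July 21, 2027


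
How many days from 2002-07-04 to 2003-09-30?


From 2002-07-04 to 2003-09-30
2002-07-04: days before July = 31 + 28 + 31 + 30 + 31 + 30 = 181 (2002 is not a leap year); day of year = 181 + 4 = 185
2003-09-30: days before September = 31 + 28 + 31 + 30 + 31 + 30 + 31 + 31 = 243 (2003 is not a leap year); day of year = 243 + 30 = 273
Rest of 2002: 365 - 185 = 180
Total = 180 + 273 = 453

453 days


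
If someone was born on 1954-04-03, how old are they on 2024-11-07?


Birth: 1954-04-03
Reference: 2024-11-07
Year difference: 2024 - 1954 = 70

70 years old


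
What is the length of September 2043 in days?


September 2043

30 days


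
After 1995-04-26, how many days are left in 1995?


Day of year: 116 of 365
Remaining = 365 - 116

249 days


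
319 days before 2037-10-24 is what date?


Start: 2037-10-24, subtract 319 days
Back 24 days from October 24 reaches September 30, 2037 -> 295 left
September 2037 has 30 days -> back to August 31, 2037 -> 265 left
August 2037 has 31 days -> back to July 31, 2037 -> 234 left
July 2037 has 31 days -> back to June 30, 2037 -> 203 left
June 2037 has 30 days -> back to May 31, 2037 -> 173 left
May 2037 has 31 days -> back to April 30, 2037 -> 142 left
April 2037 has 30 days -> back to March 31, 2037 -> 112 left
March 2037 has 31 days -> back to February 28, 2037 -> 81 left
February 2037 has 28 days -> back to January 31, 2037 -> 53 left
January 2037 has 31 days -> back to December 31, 2036 -> 22 left
December 2036: 31 - 22 = 9 -> lands on December 9

Result: 2036-12-09


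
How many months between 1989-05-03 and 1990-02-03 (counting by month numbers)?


From May 1989 to February 1990
1 year * 12 = 12 months, minus 3 months = 9

9 months


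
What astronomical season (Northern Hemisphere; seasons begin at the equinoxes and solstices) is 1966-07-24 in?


Date: July 24
Astronomical Summer (approx.; exact equinox/solstice day varies by year): June 21 to September 21
July 24 falls within the Summer window

Summer


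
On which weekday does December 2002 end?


December 2002 has 31 days
Anchor: Jan 1, 2002. With p = 2002 - 1 = 2001: (p + p//4 - p//100 + p//400) mod 7 = (2001 + 500 - 20 + 5) mod 7 = 2486 mod 7 = 1 -> Tuesday (Mon=0 ... Sun=6)
Days before December (Jan-Nov): 334; December 1 index = (1 + 334) mod 7 = 6 -> Sunday
Last day offset: 31 - 1 = 30 days
Weekday index = (6 + 30) mod 7 = 1

Tuesday, December 31


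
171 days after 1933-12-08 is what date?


Start: 1933-12-08, add 171 days
December 1933 has 31 days: 31 - 8 = 23 days to December 31 -> 148 left
January 1934 has 31 days -> 117 left
February 1934 has 28 days -> 89 left
March 1934 has 31 days -> 58 left
April 1934 has 30 days -> 28 left
May 1934: 28 <= 31 -> lands on May 28

Result: 1934-05-28


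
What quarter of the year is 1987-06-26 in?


Month: June (month 6)
Q1: Jan-Mar, Q2: Apr-Jun, Q3: Jul-Sep, Q4: Oct-Dec

Q2


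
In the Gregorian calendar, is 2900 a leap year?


Gregorian leap year rule: divisible by 4, but not by 100, unless also by 400.
2900 is divisible by 100 but not 400 -> not a leap year

No


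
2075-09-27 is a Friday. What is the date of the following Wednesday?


Current: Friday
Target: Wednesday
Days ahead: 5

Next Wednesday: 2075-10-02


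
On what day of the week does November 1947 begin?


Target: November 1, 1947
Anchor: Jan 1, 1947. With p = 1947 - 1 = 1946: (p + p//4 - p//100 + p//400) mod 7 = (1946 + 486 - 19 + 4) mod 7 = 2417 mod 7 = 2 -> Wednesday (Mon=0 ... Sun=6)
Days before November (Jan-Oct): 304 days
Weekday index = (2 + 304) mod 7 = 5

Saturday


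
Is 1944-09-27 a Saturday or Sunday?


Anchor: Jan 1, 1944. With p = 1944 - 1 = 1943: (p + p//4 - p//100 + p//400) mod 7 = (1943 + 485 - 19 + 4) mod 7 = 2413 mod 7 = 5 -> Saturday (Mon=0 ... Sun=6)
Day of year: 271; offset = 270
Weekday index = (5 + 270) mod 7 = 2 -> Wednesday
Weekend days: Saturday, Sunday

No


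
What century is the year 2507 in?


Century = (year - 1) // 100 + 1
= (2507 - 1) // 100 + 1
= 2506 // 100 + 1
= 25 + 1

26th century


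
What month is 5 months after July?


July is month 7
7 + 5 = 12

December


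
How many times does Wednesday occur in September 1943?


September 1943 has 30 days
Anchor: Jan 1, 1943. With p = 1943 - 1 = 1942: (p + p//4 - p//100 + p//400) mod 7 = (1942 + 485 - 19 + 4) mod 7 = 2412 mod 7 = 4 -> Friday (Mon=0 ... Sun=6)
Days before September (Jan-Aug): 243; September 1 index = (4 + 243) mod 7 = 2 -> Wednesday
First Wednesday is September 1
Wednesdays: 1, 8, 15, 22, 29

5 Wednesdays


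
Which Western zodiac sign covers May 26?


Date: May 26
Conventional tropical zodiac dates: Gemini from May 21 onward; Cancer starts June 21
May 26 falls within the Gemini range

Gemini


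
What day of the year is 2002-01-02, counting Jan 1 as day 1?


Date: January 2, 2002
No months before January
Plus 2 days in January

Day of year: 2


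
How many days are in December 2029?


December 2029

31 days


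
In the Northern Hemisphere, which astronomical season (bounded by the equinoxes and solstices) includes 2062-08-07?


Date: August 7
Astronomical Summer (approx.; exact equinox/solstice day varies by year): June 21 to September 21
August 7 falls within the Summer window

Summer


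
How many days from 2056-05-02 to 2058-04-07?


From 2056-05-02 to 2058-04-07
2056-05-02: days before May = 31 + 29 + 31 + 30 = 121 (2056 is a leap year); day of year = 121 + 2 = 123
2058-04-07: days before April = 31 + 28 + 31 = 90 (2058 is not a leap year); day of year = 90 + 7 = 97
Rest of 2056: 366 - 123 = 243
Full years 2057 (365): 365
Total = 243 + 365 + 97 = 705

705 days


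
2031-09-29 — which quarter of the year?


Month: September (month 9)
Q1: Jan-Mar, Q2: Apr-Jun, Q3: Jul-Sep, Q4: Oct-Dec

Q3


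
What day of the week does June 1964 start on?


Target: June 1, 1964
Anchor: Jan 1, 1964. With p = 1964 - 1 = 1963: (p + p//4 - p//100 + p//400) mod 7 = (1963 + 490 - 19 + 4) mod 7 = 2438 mod 7 = 2 -> Wednesday (Mon=0 ... Sun=6)
Days before June (Jan-May): 152 days
Weekday index = (2 + 152) mod 7 = 0

Monday


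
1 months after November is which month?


November is month 11
11 + 1 = 12

December


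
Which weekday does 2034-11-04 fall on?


Date: November 4, 2034
Anchor: Jan 1, 2034. With p = 2034 - 1 = 2033: (p + p//4 - p//100 + p//400) mod 7 = (2033 + 508 - 20 + 5) mod 7 = 2526 mod 7 = 6 -> Sunday (Mon=0 ... Sun=6)
Days before November (Jan-Oct): 304; offset = 304 + 4 - 1 = 307
Weekday index = (6 + 307) mod 7 = 5

Day of the week: Saturday


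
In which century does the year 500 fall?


Century = (year - 1) // 100 + 1
= (500 - 1) // 100 + 1
= 499 // 100 + 1
= 4 + 1

5th century


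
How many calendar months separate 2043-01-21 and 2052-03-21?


From January 2043 to March 2052
9 years * 12 = 108 months, plus 2 months = 110

110 months


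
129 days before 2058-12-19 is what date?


Start: 2058-12-19, subtract 129 days
Back 19 days from December 19 reaches November 30, 2058 -> 110 left
November 2058 has 30 days -> back to October 31, 2058 -> 80 left
October 2058 has 31 days -> back to September 30, 2058 -> 49 left
September 2058 has 30 days -> back to August 31, 2058 -> 19 left
August 2058: 31 - 19 = 12 -> lands on August 12

Result: 2058-08-12


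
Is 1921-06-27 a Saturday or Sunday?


Anchor: Jan 1, 1921. With p = 1921 - 1 = 1920: (p + p//4 - p//100 + p//400) mod 7 = (1920 + 480 - 19 + 4) mod 7 = 2385 mod 7 = 5 -> Saturday (Mon=0 ... Sun=6)
Day of year: 178; offset = 177
Weekday index = (5 + 177) mod 7 = 0 -> Monday
Weekend days: Saturday, Sunday

No


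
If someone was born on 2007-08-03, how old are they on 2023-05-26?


Birth: 2007-08-03
Reference: 2023-05-26
Year difference: 2023 - 2007 = 16
Birthday not yet reached in 2023, subtract 1

15 years old


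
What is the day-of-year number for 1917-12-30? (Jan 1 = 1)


Date: December 30, 1917
Days in months 1 through 11: 334
Plus 30 days in December

Day of year: 364


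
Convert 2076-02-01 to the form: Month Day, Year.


ISO 2076-02-01 parses as year=2076, month=02, day=01
Month 2 -> February

February 1, 2076


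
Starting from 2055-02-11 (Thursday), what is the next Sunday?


Current: Thursday
Target: Sunday
Days ahead: 3

Next Sunday: 2055-02-14


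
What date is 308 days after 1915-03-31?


Start: 1915-03-31, add 308 days
March 31 is the last day of March 1915 -> 308 left
April 1915 has 30 days -> 278 left
May 1915 has 31 days -> 247 left
June 1915 has 30 days -> 217 left
July 1915 has 31 days -> 186 left
August 1915 has 31 days -> 155 left
September 1915 has 30 days -> 125 left
October 1915 has 31 days -> 94 left
November 1915 has 30 days -> 64 left
December 1915 has 31 days -> 33 left
January 1916 has 31 days -> 2 left
February 1916: 2 <= 29 -> lands on February 2

Result: 1916-02-02


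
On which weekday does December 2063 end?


December 2063 has 31 days
Anchor: Jan 1, 2063. With p = 2063 - 1 = 2062: (p + p//4 - p//100 + p//400) mod 7 = (2062 + 515 - 20 + 5) mod 7 = 2562 mod 7 = 0 -> Monday (Mon=0 ... Sun=6)
Days before December (Jan-Nov): 334; December 1 index = (0 + 334) mod 7 = 5 -> Saturday
Last day offset: 31 - 1 = 30 days
Weekday index = (5 + 30) mod 7 = 0

Monday, December 31


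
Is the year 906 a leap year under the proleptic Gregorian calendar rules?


Gregorian leap year rule: divisible by 4, but not by 100, unless also by 400.
906 is not divisible by 4 -> not a leap year

No


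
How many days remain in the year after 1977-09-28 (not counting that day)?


Day of year: 271 of 365
Remaining = 365 - 271

94 days


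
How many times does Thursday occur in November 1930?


November 1930 has 30 days
Anchor: Jan 1, 1930. With p = 1930 - 1 = 1929: (p + p//4 - p//100 + p//400) mod 7 = (1929 + 482 - 19 + 4) mod 7 = 2396 mod 7 = 2 -> Wednesday (Mon=0 ... Sun=6)
Days before November (Jan-Oct): 304; November 1 index = (2 + 304) mod 7 = 5 -> Saturday
First Thursday is November 6
Thursdays: 6, 13, 20, 27

4 Thursdays


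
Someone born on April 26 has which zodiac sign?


Date: April 26
Conventional tropical zodiac dates: Taurus from April 20 onward; Gemini starts May 21
April 26 falls within the Taurus range

Taurus


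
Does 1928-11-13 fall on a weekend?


Anchor: Jan 1, 1928. With p = 1928 - 1 = 1927: (p + p//4 - p//100 + p//400) mod 7 = (1927 + 481 - 19 + 4) mod 7 = 2393 mod 7 = 6 -> Sunday (Mon=0 ... Sun=6)
Day of year: 318; offset = 317
Weekday index = (6 + 317) mod 7 = 1 -> Tuesday
Weekend days: Saturday, Sunday

No


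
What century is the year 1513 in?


Century = (year - 1) // 100 + 1
= (1513 - 1) // 100 + 1
= 1512 // 100 + 1
= 15 + 1

16th century


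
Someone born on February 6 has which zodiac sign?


Date: February 6
Conventional tropical zodiac dates: Aquarius from January 20 onward; Pisces starts February 19
February 6 falls within the Aquarius range

Aquarius


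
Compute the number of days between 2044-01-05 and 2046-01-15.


From 2044-01-05 to 2046-01-15
2044-01-05: day of year = 5
2046-01-15: day of year = 15
Rest of 2044: 366 - 5 = 361
Full years 2045 (365): 365
Total = 361 + 365 + 15 = 741

741 days


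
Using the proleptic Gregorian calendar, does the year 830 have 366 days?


Gregorian leap year rule: divisible by 4, but not by 100, unless also by 400.
830 is not divisible by 4 -> not a leap year

No


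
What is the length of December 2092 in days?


December 2092

31 days


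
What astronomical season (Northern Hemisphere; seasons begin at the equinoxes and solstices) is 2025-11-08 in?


Date: November 8
Astronomical Autumn (approx.; exact equinox/solstice day varies by year): September 22 to December 20
November 8 falls within the Autumn window

Autumn


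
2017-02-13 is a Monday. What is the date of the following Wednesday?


Current: Monday
Target: Wednesday
Days ahead: 2

Next Wednesday: 2017-02-15


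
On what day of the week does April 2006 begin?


Target: April 1, 2006
Anchor: Jan 1, 2006. With p = 2006 - 1 = 2005: (p + p//4 - p//100 + p//400) mod 7 = (2005 + 501 - 20 + 5) mod 7 = 2491 mod 7 = 6 -> Sunday (Mon=0 ... Sun=6)
Days before April (Jan-Mar): 90 days
Weekday index = (6 + 90) mod 7 = 5

Saturday


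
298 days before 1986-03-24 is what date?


Start: 1986-03-24, subtract 298 days
Back 24 days from March 24 reaches February 28, 1986 -> 274 left
February 1986 has 28 days -> back to January 31, 1986 -> 246 left
January 1986 has 31 days -> back to December 31, 1985 -> 215 left
December 1985 has 31 days -> back to November 30, 1985 -> 184 left
November 1985 has 30 days -> back to October 31, 1985 -> 154 left
October 1985 has 31 days -> back to September 30, 1985 -> 123 left
September 1985 has 30 days -> back to August 31, 1985 -> 93 left
August 1985 has 31 days -> back to July 31, 1985 -> 62 left
July 1985 has 31 days -> back to June 30, 1985 -> 31 left
June 1985 has 30 days -> back to May 31, 1985 -> 1 left
May 1985: 31 - 1 = 30 -> lands on May 30

Result: 1985-05-30


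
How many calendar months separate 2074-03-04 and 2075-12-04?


From March 2074 to December 2075
1 year * 12 = 12 months, plus 9 months = 21

21 months


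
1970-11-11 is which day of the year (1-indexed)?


Date: November 11, 1970
Days in months 1 through 10: 304
Plus 11 days in November

Day of year: 315


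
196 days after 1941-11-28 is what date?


Start: 1941-11-28, add 196 days
November 1941 has 30 days: 30 - 28 = 2 days to November 30 -> 194 left
December 1941 has 31 days -> 163 left
January 1942 has 31 days -> 132 left
February 1942 has 28 days -> 104 left
March 1942 has 31 days -> 73 left
April 1942 has 30 days -> 43 left
May 1942 has 31 days -> 12 left
June 1942: 12 <= 30 -> lands on June 12

Result: 1942-06-12


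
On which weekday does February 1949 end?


February 1949 has 28 days
Anchor: Jan 1, 1949. With p = 1949 - 1 = 1948: (p + p//4 - p//100 + p//400) mod 7 = (1948 + 487 - 19 + 4) mod 7 = 2420 mod 7 = 5 -> Saturday (Mon=0 ... Sun=6)
Days before February (Jan): 31; February 1 index = (5 + 31) mod 7 = 1 -> Tuesday
Last day offset: 28 - 1 = 27 days
Weekday index = (1 + 27) mod 7 = 0

Monday, February 28


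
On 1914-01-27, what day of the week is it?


Date: January 27, 1914
Anchor: Jan 1, 1914. With p = 1914 - 1 = 1913: (p + p//4 - p//100 + p//400) mod 7 = (1913 + 478 - 19 + 4) mod 7 = 2376 mod 7 = 3 -> Thursday (Mon=0 ... Sun=6)
Days into year = 27 - 1 = 26
Weekday index = (3 + 26) mod 7 = 1

Day of the week: Tuesday


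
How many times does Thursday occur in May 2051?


May 2051 has 31 days
Anchor: Jan 1, 2051. With p = 2051 - 1 = 2050: (p + p//4 - p//100 + p//400) mod 7 = (2050 + 512 - 20 + 5) mod 7 = 2547 mod 7 = 6 -> Sunday (Mon=0 ... Sun=6)
Days before May (Jan-Apr): 120; May 1 index = (6 + 120) mod 7 = 0 -> Monday
First Thursday is May 4
Thursdays: 4, 11, 18, 25

4 Thursdays


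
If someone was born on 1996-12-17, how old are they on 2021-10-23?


Birth: 1996-12-17
Reference: 2021-10-23
Year difference: 2021 - 1996 = 25
Birthday not yet reached in 2021, subtract 1

24 years old


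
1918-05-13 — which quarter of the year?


Month: May (month 5)
Q1: Jan-Mar, Q2: Apr-Jun, Q3: Jul-Sep, Q4: Oct-Dec

Q2


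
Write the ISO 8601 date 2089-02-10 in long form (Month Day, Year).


ISO 2089-02-10 parses as year=2089, month=02, day=10
Month 2 -> February

February 10, 2089


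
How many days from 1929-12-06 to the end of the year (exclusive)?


Day of year: 340 of 365
Remaining = 365 - 340

25 days


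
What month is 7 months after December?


December is month 12
12 + 7 = 19; wrap: 19 - 12 = 7

July


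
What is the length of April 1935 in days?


April 1935

30 days


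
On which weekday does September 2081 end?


September 2081 has 30 days
Anchor: Jan 1, 2081. With p = 2081 - 1 = 2080: (p + p//4 - p//100 + p//400) mod 7 = (2080 + 520 - 20 + 5) mod 7 = 2585 mod 7 = 2 -> Wednesday (Mon=0 ... Sun=6)
Days before September (Jan-Aug): 243; September 1 index = (2 + 243) mod 7 = 0 -> Monday
Last day offset: 30 - 1 = 29 days
Weekday index = (0 + 29) mod 7 = 1

Tuesday, September 30


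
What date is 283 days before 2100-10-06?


Start: 2100-10-06, subtract 283 days
Back 6 days from October 6 reaches September 30, 2100 -> 277 left
September 2100 has 30 days -> back to August 31, 2100 -> 247 left
August 2100 has 31 days -> back to July 31, 2100 -> 216 left
July 2100 has 31 days -> back to June 30, 2100 -> 185 left
June 2100 has 30 days -> back to May 31, 2100 -> 155 left
May 2100 has 31 days -> back to April 30, 2100 -> 124 left
April 2100 has 30 days -> back to March 31, 2100 -> 94 left
March 2100 has 31 days -> back to February 28, 2100 -> 63 left
February 2100 has 28 days -> back to January 31, 2100 -> 35 left
January 2100 has 31 days -> back to December 31, 2099 -> 4 left
December 2099: 31 - 4 = 27 -> lands on December 27

Result: 2099-12-27


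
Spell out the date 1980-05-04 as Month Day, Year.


ISO 1980-05-04 parses as year=1980, month=05, day=04
Month 5 -> May

May 4, 1980


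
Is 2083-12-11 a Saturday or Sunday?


Anchor: Jan 1, 2083. With p = 2083 - 1 = 2082: (p + p//4 - p//100 + p//400) mod 7 = (2082 + 520 - 20 + 5) mod 7 = 2587 mod 7 = 4 -> Friday (Mon=0 ... Sun=6)
Day of year: 345; offset = 344
Weekday index = (4 + 344) mod 7 = 5 -> Saturday
Weekend days: Saturday, Sunday

Yes


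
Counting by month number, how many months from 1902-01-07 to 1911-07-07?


From January 1902 to July 1911
9 years * 12 = 108 months, plus 6 months = 114

114 months


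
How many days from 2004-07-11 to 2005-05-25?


From 2004-07-11 to 2005-05-25
2004-07-11: days before July = 31 + 29 + 31 + 30 + 31 + 30 = 182 (2004 is a leap year); day of year = 182 + 11 = 193
2005-05-25: days before May = 31 + 28 + 31 + 30 = 120 (2005 is not a leap year); day of year = 120 + 25 = 145
Rest of 2004: 366 - 193 = 173
Total = 173 + 145 = 318

318 days


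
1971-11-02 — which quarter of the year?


Month: November (month 11)
Q1: Jan-Mar, Q2: Apr-Jun, Q3: Jul-Sep, Q4: Oct-Dec

Q4


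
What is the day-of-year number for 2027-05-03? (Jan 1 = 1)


Date: May 3, 2027
Days in months 1 through 4: 120
Plus 3 days in May

Day of year: 123


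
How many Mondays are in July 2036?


July 2036 has 31 days
Anchor: Jan 1, 2036. With p = 2036 - 1 = 2035: (p + p//4 - p//100 + p//400) mod 7 = (2035 + 508 - 20 + 5) mod 7 = 2528 mod 7 = 1 -> Tuesday (Mon=0 ... Sun=6)
Days before July (Jan-Jun): 182; July 1 index = (1 + 182) mod 7 = 1 -> Tuesday
First Monday is July 7
Mondays: 7, 14, 21, 28

4 Mondays


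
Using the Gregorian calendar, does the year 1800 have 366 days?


Gregorian leap year rule: divisible by 4, but not by 100, unless also by 400.
1800 is divisible by 100 but not 400 -> not a leap year

No


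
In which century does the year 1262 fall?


Century = (year - 1) // 100 + 1
= (1262 - 1) // 100 + 1
= 1261 // 100 + 1
= 12 + 1

13th century


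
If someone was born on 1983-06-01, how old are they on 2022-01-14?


Birth: 1983-06-01
Reference: 2022-01-14
Year difference: 2022 - 1983 = 39
Birthday not yet reached in 2022, subtract 1

38 years old


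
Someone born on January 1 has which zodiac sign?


Date: January 1
Conventional tropical zodiac dates: Capricorn from December 22 onward; Aquarius starts January 20
January 1 falls within the Capricorn range

Capricorn


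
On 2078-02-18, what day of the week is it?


Date: February 18, 2078
Anchor: Jan 1, 2078. With p = 2078 - 1 = 2077: (p + p//4 - p//100 + p//400) mod 7 = (2077 + 519 - 20 + 5) mod 7 = 2581 mod 7 = 5 -> Saturday (Mon=0 ... Sun=6)
Days before February (Jan): 31; offset = 31 + 18 - 1 = 48
Weekday index = (5 + 48) mod 7 = 4

Day of the week: Friday


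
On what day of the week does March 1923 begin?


Target: March 1, 1923
Anchor: Jan 1, 1923. With p = 1923 - 1 = 1922: (p + p//4 - p//100 + p//400) mod 7 = (1922 + 480 - 19 + 4) mod 7 = 2387 mod 7 = 0 -> Monday (Mon=0 ... Sun=6)
Days before March (Jan-Feb): 59 days
Weekday index = (0 + 59) mod 7 = 3

Thursday


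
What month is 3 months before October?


October is month 10
10 - 3 = 7

July


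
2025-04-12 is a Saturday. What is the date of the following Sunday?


Current: Saturday
Target: Sunday
Days ahead: 1

Next Sunday: 2025-04-13


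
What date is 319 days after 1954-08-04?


Start: 1954-08-04, add 319 days
August 1954 has 31 days: 31 - 4 = 27 days to August 31 -> 292 left
September 1954 has 30 days -> 262 left
October 1954 has 31 days -> 231 left
November 1954 has 30 days -> 201 left
December 1954 has 31 days -> 170 left
January 1955 has 31 days -> 139 left
February 1955 has 28 days -> 111 left
March 1955 has 31 days -> 80 left
April 1955 has 30 days -> 50 left
May 1955 has 31 days -> 19 left
June 1955: 19 <= 30 -> lands on June 19

Result: 1955-06-19


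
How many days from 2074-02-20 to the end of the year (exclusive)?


Day of year: 51 of 365
Remaining = 365 - 51

314 days


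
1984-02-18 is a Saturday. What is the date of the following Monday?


Current: Saturday
Target: Monday
Days ahead: 2

Next Monday: 1984-02-20


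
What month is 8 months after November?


November is month 11
11 + 8 = 19; wrap: 19 - 12 = 7

July


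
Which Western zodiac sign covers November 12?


Date: November 12
Conventional tropical zodiac dates: Scorpio from October 23 onward; Sagittarius starts November 22
November 12 falls within the Scorpio range

Scorpio


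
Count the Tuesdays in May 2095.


May 2095 has 31 days
Anchor: Jan 1, 2095. With p = 2095 - 1 = 2094: (p + p//4 - p//100 + p//400) mod 7 = (2094 + 523 - 20 + 5) mod 7 = 2602 mod 7 = 5 -> Saturday (Mon=0 ... Sun=6)
Days before May (Jan-Apr): 120; May 1 index = (5 + 120) mod 7 = 6 -> Sunday
First Tuesday is May 3
Tuesdays: 3, 10, 17, 24, 31

5 Tuesdays


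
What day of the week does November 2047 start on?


Target: November 1, 2047
Anchor: Jan 1, 2047. With p = 2047 - 1 = 2046: (p + p//4 - p//100 + p//400) mod 7 = (2046 + 511 - 20 + 5) mod 7 = 2542 mod 7 = 1 -> Tuesday (Mon=0 ... Sun=6)
Days before November (Jan-Oct): 304 days
Weekday index = (1 + 304) mod 7 = 4

Friday


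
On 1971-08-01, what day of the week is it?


Date: August 1, 1971
Anchor: Jan 1, 1971. With p = 1971 - 1 = 1970: (p + p//4 - p//100 + p//400) mod 7 = (1970 + 492 - 19 + 4) mod 7 = 2447 mod 7 = 4 -> Friday (Mon=0 ... Sun=6)
Days before August (Jan-Jul): 212; offset = 212 + 1 - 1 = 212
Weekday index = (4 + 212) mod 7 = 6

Day of the week: Sunday


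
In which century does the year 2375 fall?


Century = (year - 1) // 100 + 1
= (2375 - 1) // 100 + 1
= 2374 // 100 + 1
= 23 + 1

24th century


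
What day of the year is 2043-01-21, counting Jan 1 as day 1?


Date: January 21, 2043
No months before January
Plus 21 days in January

Day of year: 21


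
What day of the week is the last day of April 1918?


April 1918 has 30 days
Anchor: Jan 1, 1918. With p = 1918 - 1 = 1917: (p + p//4 - p//100 + p//400) mod 7 = (1917 + 479 - 19 + 4) mod 7 = 2381 mod 7 = 1 -> Tuesday (Mon=0 ... Sun=6)
Days before April (Jan-Mar): 90; April 1 index = (1 + 90) mod 7 = 0 -> Monday
Last day offset: 30 - 1 = 29 days
Weekday index = (0 + 29) mod 7 = 1

Tuesday, April 30


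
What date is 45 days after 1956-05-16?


Start: 1956-05-16, add 45 days
May 1956 has 31 days: 31 - 16 = 15 days to May 31 -> 30 left
June 1956: 30 <= 30 -> lands on June 30

Result: 1956-06-30


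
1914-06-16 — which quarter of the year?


Month: June (month 6)
Q1: Jan-Mar, Q2: Apr-Jun, Q3: Jul-Sep, Q4: Oct-Dec

Q2


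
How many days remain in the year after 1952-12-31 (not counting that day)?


Day of year: 366 of 366
Remaining = 366 - 366

0 days


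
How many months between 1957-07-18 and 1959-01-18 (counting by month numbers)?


From July 1957 to January 1959
2 years * 12 = 24 months, minus 6 months = 18

18 months


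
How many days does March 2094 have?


March 2094

31 days


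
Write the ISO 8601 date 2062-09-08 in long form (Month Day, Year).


ISO 2062-09-08 parses as year=2062, month=09, day=08
Month 9 -> September

September 8, 2062


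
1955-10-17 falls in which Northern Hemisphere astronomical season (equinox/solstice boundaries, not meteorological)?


Date: October 17
Astronomical Autumn (approx.; exact equinox/solstice day varies by year): September 22 to December 20
October 17 falls within the Autumn window

Autumn


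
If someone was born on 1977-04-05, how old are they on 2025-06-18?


Birth: 1977-04-05
Reference: 2025-06-18
Year difference: 2025 - 1977 = 48

48 years old


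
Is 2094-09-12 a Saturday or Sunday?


Anchor: Jan 1, 2094. With p = 2094 - 1 = 2093: (p + p//4 - p//100 + p//400) mod 7 = (2093 + 523 - 20 + 5) mod 7 = 2601 mod 7 = 4 -> Friday (Mon=0 ... Sun=6)
Day of year: 255; offset = 254
Weekday index = (4 + 254) mod 7 = 6 -> Sunday
Weekend days: Saturday, Sunday

Yes


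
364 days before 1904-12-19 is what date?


Start: 1904-12-19, subtract 364 days
Back 19 days from December 19 reaches November 30, 1904 -> 345 left
November 1904 has 30 days -> back to October 31, 1904 -> 315 left
October 1904 has 31 days -> back to September 30, 1904 -> 284 left
September 1904 has 30 days -> back to August 31, 1904 -> 254 left
August 1904 has 31 days -> back to July 31, 1904 -> 223 left
July 1904 has 31 days -> back to June 30, 1904 -> 192 left
June 1904 has 30 days -> back to May 31, 1904 -> 162 left
May 1904 has 31 days -> back to April 30, 1904 -> 131 left
April 1904 has 30 days -> back to March 31, 1904 -> 101 left
March 1904 has 31 days -> back to February 29, 1904 -> 70 left
February 1904 has 29 days -> back to January 31, 1904 -> 41 left
January 1904 has 31 days -> back to December 31, 1903 -> 10 left
December 1903: 31 - 10 = 21 -> lands on December 21

Result: 1903-12-21


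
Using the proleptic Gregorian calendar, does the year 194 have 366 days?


Gregorian leap year rule: divisible by 4, but not by 100, unless also by 400.
194 is not divisible by 4 -> not a leap year

No


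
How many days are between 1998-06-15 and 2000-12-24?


From 1998-06-15 to 2000-12-24
1998-06-15: days before June = 31 + 28 + 31 + 30 + 31 = 151 (1998 is not a leap year); day of year = 151 + 15 = 166
2000-12-24: days before December = 31 + 29 + 31 + 30 + 31 + 30 + 31 + 31 + 30 + 31 + 30 = 335 (2000 is a leap year); day of year = 335 + 24 = 359
Rest of 1998: 365 - 166 = 199
Full years 1999 (365): 365
Total = 199 + 365 + 359 = 923

923 days


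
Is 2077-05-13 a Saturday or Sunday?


Anchor: Jan 1, 2077. With p = 2077 - 1 = 2076: (p + p//4 - p//100 + p//400) mod 7 = (2076 + 519 - 20 + 5) mod 7 = 2580 mod 7 = 4 -> Friday (Mon=0 ... Sun=6)
Day of year: 133; offset = 132
Weekday index = (4 + 132) mod 7 = 3 -> Thursday
Weekend days: Saturday, Sunday

No


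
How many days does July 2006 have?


July 2006

31 days


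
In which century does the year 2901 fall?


Century = (year - 1) // 100 + 1
= (2901 - 1) // 100 + 1
= 2900 // 100 + 1
= 29 + 1

30th century


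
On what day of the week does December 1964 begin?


Target: December 1, 1964
Anchor: Jan 1, 1964. With p = 1964 - 1 = 1963: (p + p//4 - p//100 + p//400) mod 7 = (1963 + 490 - 19 + 4) mod 7 = 2438 mod 7 = 2 -> Wednesday (Mon=0 ... Sun=6)
Days before December (Jan-Nov): 335 days
Weekday index = (2 + 335) mod 7 = 1

Tuesday


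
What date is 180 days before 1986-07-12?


Start: 1986-07-12, subtract 180 days
Back 12 days from July 12 reaches June 30, 1986 -> 168 left
June 1986 has 30 days -> back to May 31, 1986 -> 138 left
May 1986 has 31 days -> back to April 30, 1986 -> 107 left
April 1986 has 30 days -> back to March 31, 1986 -> 77 left
March 1986 has 31 days -> back to February 28, 1986 -> 46 left
February 1986 has 28 days -> back to January 31, 1986 -> 18 left
January 1986: 31 - 18 = 13 -> lands on January 13

Result: 1986-01-13


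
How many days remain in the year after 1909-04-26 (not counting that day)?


Day of year: 116 of 365
Remaining = 365 - 116

249 days


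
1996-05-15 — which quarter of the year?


Month: May (month 5)
Q1: Jan-Mar, Q2: Apr-Jun, Q3: Jul-Sep, Q4: Oct-Dec

Q2


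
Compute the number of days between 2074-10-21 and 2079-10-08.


From 2074-10-21 to 2079-10-08
2074-10-21: days before October = 31 + 28 + 31 + 30 + 31 + 30 + 31 + 31 + 30 = 273 (2074 is not a leap year); day of year = 273 + 21 = 294
2079-10-08: days before October = 31 + 28 + 31 + 30 + 31 + 30 + 31 + 31 + 30 = 273 (2079 is not a leap year); day of year = 273 + 8 = 281
Rest of 2074: 365 - 294 = 71
Full years 2075 (365), 2076 (366), 2077 (365), 2078 (365): 1461
Total = 71 + 1461 + 281 = 1813

1813 days


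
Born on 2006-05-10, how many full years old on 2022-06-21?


Birth: 2006-05-10
Reference: 2022-06-21
Year difference: 2022 - 2006 = 16

16 years old


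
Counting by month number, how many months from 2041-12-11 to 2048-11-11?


From December 2041 to November 2048
7 years * 12 = 84 months, minus 1 month = 83

83 months


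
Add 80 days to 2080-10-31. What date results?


Start: 2080-10-31, add 80 days
October 31 is the last day of October 2080 -> 80 left
November 2080 has 30 days -> 50 left
December 2080 has 31 days -> 19 left
January 2081: 19 <= 31 -> lands on January 19

Result: 2081-01-19


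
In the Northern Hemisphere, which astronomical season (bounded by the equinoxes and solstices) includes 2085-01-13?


Date: January 13
Astronomical Winter (approx.; exact equinox/solstice day varies by year): December 21 to March 19
January 13 falls within the Winter window

Winter


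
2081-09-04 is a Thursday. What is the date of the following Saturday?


Current: Thursday
Target: Saturday
Days ahead: 2

Next Saturday: 2081-09-06


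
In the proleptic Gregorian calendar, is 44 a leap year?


Gregorian leap year rule: divisible by 4, but not by 100, unless also by 400.
44 is divisible by 4 but not 100 -> leap year

Yes


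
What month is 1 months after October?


October is month 10
10 + 1 = 11

November


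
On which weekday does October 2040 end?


October 2040 has 31 days
Anchor: Jan 1, 2040. With p = 2040 - 1 = 2039: (p + p//4 - p//100 + p//400) mod 7 = (2039 + 509 - 20 + 5) mod 7 = 2533 mod 7 = 6 -> Sunday (Mon=0 ... Sun=6)
Days before October (Jan-Sep): 274; October 1 index = (6 + 274) mod 7 = 0 -> Monday
Last day offset: 31 - 1 = 30 days
Weekday index = (0 + 30) mod 7 = 2

Wednesday, October 31


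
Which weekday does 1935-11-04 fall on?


Date: November 4, 1935
Anchor: Jan 1, 1935. With p = 1935 - 1 = 1934: (p + p//4 - p//100 + p//400) mod 7 = (1934 + 483 - 19 + 4) mod 7 = 2402 mod 7 = 1 -> Tuesday (Mon=0 ... Sun=6)
Days before November (Jan-Oct): 304; offset = 304 + 4 - 1 = 307
Weekday index = (1 + 307) mod 7 = 0

Day of the week: Monday


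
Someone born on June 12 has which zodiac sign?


Date: June 12
Conventional tropical zodiac dates: Gemini from May 21 onward; Cancer starts June 21
June 12 falls within the Gemini range

Gemini


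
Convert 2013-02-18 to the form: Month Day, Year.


ISO 2013-02-18 parses as year=2013, month=02, day=18
Month 2 -> February

February 18, 2013
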